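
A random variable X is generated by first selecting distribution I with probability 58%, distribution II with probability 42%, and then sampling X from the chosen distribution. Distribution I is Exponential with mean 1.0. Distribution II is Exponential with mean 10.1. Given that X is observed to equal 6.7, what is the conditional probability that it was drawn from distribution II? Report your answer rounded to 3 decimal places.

Likelihoods f(6.7 | ·): I: 0.00123091; II: 0.0510014.
Posterior ∝ prior × likelihood. Numerator for II: 0.42·0.0510014 = 0.0214206.
Normalizing constant: 0.58·0.00123091 + 0.42·0.0510014 = 0.0221345.
P(II | observation) = 0.0214206 / 0.0221345 = 0.967746.

0.968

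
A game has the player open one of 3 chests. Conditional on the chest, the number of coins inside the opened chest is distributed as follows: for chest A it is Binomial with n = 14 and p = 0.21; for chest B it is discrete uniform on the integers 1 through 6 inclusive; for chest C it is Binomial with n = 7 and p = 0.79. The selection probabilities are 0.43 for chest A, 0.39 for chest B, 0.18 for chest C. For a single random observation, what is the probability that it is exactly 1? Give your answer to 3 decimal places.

Conditional on each chest, P(X = 1): A: 0.137246; B: 0.166667; C: 0.000474287.
By total probability, P(X = 1) = 0.43·0.137246 + 0.39·0.166667 + 0.18·0.000474287 = 0.124101.

0.124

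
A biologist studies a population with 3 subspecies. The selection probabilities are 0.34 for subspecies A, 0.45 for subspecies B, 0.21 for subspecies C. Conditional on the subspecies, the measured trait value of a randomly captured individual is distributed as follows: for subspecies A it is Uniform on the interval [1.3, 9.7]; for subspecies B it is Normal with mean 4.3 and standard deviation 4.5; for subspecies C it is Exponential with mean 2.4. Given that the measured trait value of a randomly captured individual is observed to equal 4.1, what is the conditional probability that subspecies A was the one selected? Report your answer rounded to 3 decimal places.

0.421

Likelihoods f(4.1 | ·): A: 0.119048; B: 0.0885663; C: 0.0754865.
Posterior ∝ prior × likelihood. Numerator for A: 0.34·0.119048 = 0.0404762.
Normalizing constant: 0.34·0.119048 + 0.45·0.0885663 + 0.21·0.0754865 = 0.0961832.
P(A | observation) = 0.0404762 / 0.0961832 = 0.420824.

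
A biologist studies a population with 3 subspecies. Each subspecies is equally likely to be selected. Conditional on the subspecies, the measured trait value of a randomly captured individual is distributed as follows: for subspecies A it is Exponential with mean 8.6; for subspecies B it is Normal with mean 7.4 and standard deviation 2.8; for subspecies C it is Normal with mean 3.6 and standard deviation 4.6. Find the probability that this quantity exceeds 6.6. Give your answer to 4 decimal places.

0.4446

Conditional on each subspecies, P(X > 6.6): A: 0.464199; B: 0.612452; C: 0.257144.
By total probability, P(X > 6.6) = 0.333333·0.464199 + 0.333333·0.612452 + 0.333333·0.257144 = 0.444598.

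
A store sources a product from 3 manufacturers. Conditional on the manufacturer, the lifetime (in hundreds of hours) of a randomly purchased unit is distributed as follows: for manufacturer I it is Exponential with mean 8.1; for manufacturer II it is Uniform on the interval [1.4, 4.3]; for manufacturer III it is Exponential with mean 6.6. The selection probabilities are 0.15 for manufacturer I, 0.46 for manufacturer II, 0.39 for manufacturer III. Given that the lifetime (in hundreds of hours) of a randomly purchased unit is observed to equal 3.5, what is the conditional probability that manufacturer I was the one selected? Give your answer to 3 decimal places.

0.059

Likelihoods f(3.5 | ·): I: 0.0801414; II: 0.344828; III: 0.0891556.
Posterior ∝ prior × likelihood. Numerator for I: 0.15·0.0801414 = 0.0120212.
Normalizing constant: 0.15·0.0801414 + 0.46·0.344828 + 0.39·0.0891556 = 0.205413.
P(I | observation) = 0.0120212 / 0.205413 = 0.0585223.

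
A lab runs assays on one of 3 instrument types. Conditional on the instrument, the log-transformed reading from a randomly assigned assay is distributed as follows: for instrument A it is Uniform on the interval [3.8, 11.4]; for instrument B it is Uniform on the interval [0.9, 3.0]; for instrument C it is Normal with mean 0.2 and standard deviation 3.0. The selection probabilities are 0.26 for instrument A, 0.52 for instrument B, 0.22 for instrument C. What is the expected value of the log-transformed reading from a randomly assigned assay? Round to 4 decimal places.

Component means — A: 7.6; B: 1.95; C: 0.2.
E[X] = 0.26·7.6 + 0.52·1.95 + 0.22·0.2 = 3.034.

3.0340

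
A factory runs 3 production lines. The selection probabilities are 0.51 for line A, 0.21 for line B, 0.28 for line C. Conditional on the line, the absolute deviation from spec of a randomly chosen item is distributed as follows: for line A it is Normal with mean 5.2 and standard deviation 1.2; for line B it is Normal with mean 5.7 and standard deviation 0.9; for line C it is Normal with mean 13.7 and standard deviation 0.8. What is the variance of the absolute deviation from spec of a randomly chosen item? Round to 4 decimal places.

15.1910

Per component, A: μ=5.2, E[X²]=28.48; B: μ=5.7, E[X²]=33.3; C: μ=13.7, E[X²]=188.33.
E[X] = 0.51·5.2 + 0.21·5.7 + 0.28·13.7 = 7.685.
E[X²] = 0.51·28.48 + 0.21·33.3 + 0.28·188.33 = 74.2502.
Var(X) = E[X²] − (E[X])² = 74.2502 − 59.0592 = 15.191.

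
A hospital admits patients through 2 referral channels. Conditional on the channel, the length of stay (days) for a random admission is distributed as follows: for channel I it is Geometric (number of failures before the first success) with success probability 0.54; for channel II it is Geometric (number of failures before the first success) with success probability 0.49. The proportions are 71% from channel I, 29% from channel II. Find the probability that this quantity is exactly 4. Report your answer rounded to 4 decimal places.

Conditional on each channel, P(X = 4): I: 0.0241783; II: 0.0331495.
By total probability, P(X = 4) = 0.71·0.0241783 + 0.29·0.0331495 = 0.0267799.

0.0268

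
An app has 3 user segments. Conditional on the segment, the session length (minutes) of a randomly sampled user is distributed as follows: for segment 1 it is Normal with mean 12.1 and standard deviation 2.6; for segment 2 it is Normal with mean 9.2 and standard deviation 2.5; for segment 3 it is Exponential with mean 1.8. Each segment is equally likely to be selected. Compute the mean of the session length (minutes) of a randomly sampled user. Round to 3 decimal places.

7.700

Component means — 1: 12.1; 2: 9.2; 3: 1.8.
E[X] = 0.333333·12.1 + 0.333333·9.2 + 0.333333·1.8 = 7.7.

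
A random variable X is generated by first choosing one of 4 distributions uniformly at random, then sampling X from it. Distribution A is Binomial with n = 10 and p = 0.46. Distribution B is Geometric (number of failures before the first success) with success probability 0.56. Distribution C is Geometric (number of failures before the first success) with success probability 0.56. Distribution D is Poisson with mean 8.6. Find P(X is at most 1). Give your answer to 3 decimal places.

0.409

Conditional on each component, P(X ≤ 1): A: 0.0200681; B: 0.8064; C: 0.8064; D: 0.00176742.
By total probability, P(X ≤ 1) = 0.25·0.0200681 + 0.25·0.8064 + 0.25·0.8064 + 0.25·0.00176742 = 0.408659.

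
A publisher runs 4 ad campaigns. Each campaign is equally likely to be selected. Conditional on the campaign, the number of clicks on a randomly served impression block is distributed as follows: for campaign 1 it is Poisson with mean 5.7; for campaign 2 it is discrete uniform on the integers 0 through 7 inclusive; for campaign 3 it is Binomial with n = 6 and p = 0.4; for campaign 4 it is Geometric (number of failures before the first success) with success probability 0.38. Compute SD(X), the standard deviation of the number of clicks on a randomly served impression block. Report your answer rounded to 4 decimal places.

2.5533

Per component, 1: μ=5.7, E[X²]=38.19; 2: μ=3.5, E[X²]=17.5; 3: μ=2.4, E[X²]=7.2; 4: μ=1.63158, E[X²]=6.95568.
E[X] = 0.25·5.7 + 0.25·3.5 + 0.25·2.4 + 0.25·1.63158 = 3.30789.
E[X²] = 0.25·38.19 + 0.25·17.5 + 0.25·7.2 + 0.25·6.95568 = 17.4614.
Var(X) = E[X²] − (E[X])² = 17.4614 − 10.9422 = 6.51925.
SD(X) = √6.51925 = 2.55328.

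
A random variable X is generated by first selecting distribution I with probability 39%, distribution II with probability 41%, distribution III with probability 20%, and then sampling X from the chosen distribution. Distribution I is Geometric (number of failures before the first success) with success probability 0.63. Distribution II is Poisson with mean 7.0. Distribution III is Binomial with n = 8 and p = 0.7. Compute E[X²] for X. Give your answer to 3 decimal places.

For each component E[X²] = Var + (mean)², giving I: 1.27715; II: 56; III: 33.04.
Overall E[X²] = 0.39·1.27715 + 0.41·56 + 0.2·33.04 = 30.0661.

30.066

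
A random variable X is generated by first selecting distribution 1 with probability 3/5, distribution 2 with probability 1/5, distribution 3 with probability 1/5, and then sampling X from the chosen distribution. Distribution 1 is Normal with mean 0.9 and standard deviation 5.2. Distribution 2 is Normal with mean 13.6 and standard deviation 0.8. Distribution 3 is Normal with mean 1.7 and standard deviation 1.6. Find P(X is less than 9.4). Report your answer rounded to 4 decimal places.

Conditional on each component, P(X < 9.4): 1: 0.948935; 2: 7.60496e-08; 3: 0.999999.
By total probability, P(X < 9.4) = 0.6·0.948935 + 0.2·7.60496e-08 + 0.2·0.999999 = 0.769361.

0.7694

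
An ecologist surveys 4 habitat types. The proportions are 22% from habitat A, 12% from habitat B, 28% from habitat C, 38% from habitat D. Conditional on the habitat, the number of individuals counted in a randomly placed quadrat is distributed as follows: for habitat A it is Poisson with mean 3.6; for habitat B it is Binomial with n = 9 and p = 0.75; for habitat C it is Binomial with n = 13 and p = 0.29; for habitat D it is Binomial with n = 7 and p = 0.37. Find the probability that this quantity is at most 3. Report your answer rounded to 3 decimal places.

0.532

Conditional on each habitat, P(X ≤ 3): A: 0.515216; B: 0.00999451; C: 0.452188; D: 0.765918.
By total probability, P(X ≤ 3) = 0.22·0.515216 + 0.12·0.00999451 + 0.28·0.452188 + 0.38·0.765918 = 0.532209.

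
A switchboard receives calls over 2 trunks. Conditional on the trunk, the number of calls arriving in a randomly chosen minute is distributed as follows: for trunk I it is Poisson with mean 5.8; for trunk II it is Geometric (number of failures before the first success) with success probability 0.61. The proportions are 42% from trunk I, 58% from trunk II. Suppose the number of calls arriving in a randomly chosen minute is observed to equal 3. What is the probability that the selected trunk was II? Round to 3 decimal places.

0.337

Likelihoods P(X=3 | ·): I: 0.098452; II: 0.0361846.
Posterior ∝ prior × likelihood. Numerator for II: 0.58·0.0361846 = 0.0209871.
Normalizing constant: 0.42·0.098452 + 0.58·0.0361846 = 0.0623369.
P(II | observation) = 0.0209871 / 0.0623369 = 0.336671.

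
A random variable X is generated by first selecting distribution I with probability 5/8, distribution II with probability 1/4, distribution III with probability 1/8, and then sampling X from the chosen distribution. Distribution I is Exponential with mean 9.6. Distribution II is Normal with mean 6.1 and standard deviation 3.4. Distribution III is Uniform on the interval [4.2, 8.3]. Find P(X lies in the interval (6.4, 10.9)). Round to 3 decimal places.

Conditional on each component, P(6.4 < X < 10.9): I: 0.192129; II: 0.385835; III: 0.463415.
By total probability, P(6.4 < X < 10.9) = 0.625·0.192129 + 0.25·0.385835 + 0.125·0.463415 = 0.274466.

0.274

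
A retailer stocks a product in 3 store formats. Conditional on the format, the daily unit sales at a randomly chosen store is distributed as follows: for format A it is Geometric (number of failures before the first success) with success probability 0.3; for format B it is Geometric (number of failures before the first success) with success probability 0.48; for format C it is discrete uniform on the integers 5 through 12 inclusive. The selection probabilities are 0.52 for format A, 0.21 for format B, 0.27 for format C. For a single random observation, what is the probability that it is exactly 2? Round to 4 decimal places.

0.1037

Conditional on each format, P(X = 2): A: 0.147; B: 0.129792; C: 0.
By total probability, P(X = 2) = 0.52·0.147 + 0.21·0.129792 + 0.27·0 = 0.103696.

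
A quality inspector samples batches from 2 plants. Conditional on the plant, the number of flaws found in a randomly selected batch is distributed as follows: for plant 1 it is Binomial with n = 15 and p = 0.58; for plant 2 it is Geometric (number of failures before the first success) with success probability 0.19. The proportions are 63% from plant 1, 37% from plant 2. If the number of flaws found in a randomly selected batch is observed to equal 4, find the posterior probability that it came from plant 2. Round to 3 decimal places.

Likelihoods P(X=4 | ·): 1: 0.0110812; 2: 0.0817888.
Posterior ∝ prior × likelihood. Numerator for 2: 0.37·0.0817888 = 0.0302618.
Normalizing constant: 0.63·0.0110812 + 0.37·0.0817888 = 0.037243.
P(2 | observation) = 0.0302618 / 0.037243 = 0.812551.

0.813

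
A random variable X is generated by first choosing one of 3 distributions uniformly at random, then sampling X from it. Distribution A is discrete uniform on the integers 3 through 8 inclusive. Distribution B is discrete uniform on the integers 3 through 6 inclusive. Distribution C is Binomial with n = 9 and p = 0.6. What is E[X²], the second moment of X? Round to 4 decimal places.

28.6622

For each component E[X²] = Var + (mean)², giving A: 33.1667; B: 21.5; C: 31.32.
Overall E[X²] = 0.333333·33.1667 + 0.333333·21.5 + 0.333333·31.32 = 28.6622.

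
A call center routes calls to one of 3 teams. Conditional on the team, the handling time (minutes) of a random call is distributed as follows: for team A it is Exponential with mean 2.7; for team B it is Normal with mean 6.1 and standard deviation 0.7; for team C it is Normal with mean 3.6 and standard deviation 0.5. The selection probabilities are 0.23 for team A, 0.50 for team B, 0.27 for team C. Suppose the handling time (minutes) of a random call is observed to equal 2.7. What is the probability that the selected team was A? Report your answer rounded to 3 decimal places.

Likelihoods f(2.7 | ·): A: 0.136252; B: 4.29447e-06; C: 0.1579.
Posterior ∝ prior × likelihood. Numerator for A: 0.23·0.136252 = 0.0313379.
Normalizing constant: 0.23·0.136252 + 0.5·4.29447e-06 + 0.27·0.1579 = 0.0739731.
P(A | observation) = 0.0313379 / 0.0739731 = 0.423639.

0.424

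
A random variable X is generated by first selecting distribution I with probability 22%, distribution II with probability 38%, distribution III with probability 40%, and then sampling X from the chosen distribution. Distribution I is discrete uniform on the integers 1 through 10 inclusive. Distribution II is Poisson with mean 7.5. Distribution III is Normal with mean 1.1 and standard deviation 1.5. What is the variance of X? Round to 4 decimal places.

13.8290

Per component, I: μ=5.5, E[X²]=38.5; II: μ=7.5, E[X²]=63.75; III: μ=1.1, E[X²]=3.46.
E[X] = 0.22·5.5 + 0.38·7.5 + 0.4·1.1 = 4.5.
E[X²] = 0.22·38.5 + 0.38·63.75 + 0.4·3.46 = 34.079.
Var(X) = E[X²] − (E[X])² = 34.079 − 20.25 = 13.829.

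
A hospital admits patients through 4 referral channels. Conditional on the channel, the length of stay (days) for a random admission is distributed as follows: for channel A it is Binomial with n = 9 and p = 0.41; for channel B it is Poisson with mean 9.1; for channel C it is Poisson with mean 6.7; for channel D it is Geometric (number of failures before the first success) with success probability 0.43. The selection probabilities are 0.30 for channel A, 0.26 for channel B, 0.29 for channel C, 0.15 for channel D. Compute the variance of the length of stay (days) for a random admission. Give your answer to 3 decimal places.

12.795

Per component, A: μ=3.69, E[X²]=15.7932; B: μ=9.1, E[X²]=91.91; C: μ=6.7, E[X²]=51.59; D: μ=1.32558, E[X²]=4.83991.
E[X] = 0.3·3.69 + 0.26·9.1 + 0.29·6.7 + 0.15·1.32558 = 5.61484.
E[X²] = 0.3·15.7932 + 0.26·91.91 + 0.29·51.59 + 0.15·4.83991 = 44.3216.
Var(X) = E[X²] − (E[X])² = 44.3216 − 31.5264 = 12.7953.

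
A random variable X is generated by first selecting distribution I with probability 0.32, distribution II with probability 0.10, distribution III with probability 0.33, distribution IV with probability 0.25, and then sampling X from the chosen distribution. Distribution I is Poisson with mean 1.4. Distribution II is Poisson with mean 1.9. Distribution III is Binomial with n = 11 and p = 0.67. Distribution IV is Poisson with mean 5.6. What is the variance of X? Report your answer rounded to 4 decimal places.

9.6116

Per component, I: μ=1.4, E[X²]=3.36; II: μ=1.9, E[X²]=5.51; III: μ=7.37, E[X²]=56.749; IV: μ=5.6, E[X²]=36.96.
E[X] = 0.32·1.4 + 0.1·1.9 + 0.33·7.37 + 0.25·5.6 = 4.4701.
E[X²] = 0.32·3.36 + 0.1·5.51 + 0.33·56.749 + 0.25·36.96 = 29.5934.
Var(X) = E[X²] − (E[X])² = 29.5934 − 19.9818 = 9.61158.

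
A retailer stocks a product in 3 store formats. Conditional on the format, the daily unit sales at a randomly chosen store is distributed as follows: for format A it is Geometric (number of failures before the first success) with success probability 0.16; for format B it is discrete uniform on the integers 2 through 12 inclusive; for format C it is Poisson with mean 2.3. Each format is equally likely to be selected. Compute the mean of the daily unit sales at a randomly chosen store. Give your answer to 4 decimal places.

4.8500

Component means — A: 5.25; B: 7; C: 2.3.
E[X] = 0.333333·5.25 + 0.333333·7 + 0.333333·2.3 = 4.85.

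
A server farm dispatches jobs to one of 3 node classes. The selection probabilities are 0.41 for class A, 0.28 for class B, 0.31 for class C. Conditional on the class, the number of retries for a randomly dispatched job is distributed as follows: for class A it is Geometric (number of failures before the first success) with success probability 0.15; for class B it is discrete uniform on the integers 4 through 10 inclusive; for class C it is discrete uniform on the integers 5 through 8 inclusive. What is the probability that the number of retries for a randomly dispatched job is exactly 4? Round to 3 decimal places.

Conditional on each class, P(X = 4): A: 0.0783009; B: 0.142857; C: 0.
By total probability, P(X = 4) = 0.41·0.0783009 + 0.28·0.142857 + 0.31·0 = 0.0721034.

0.072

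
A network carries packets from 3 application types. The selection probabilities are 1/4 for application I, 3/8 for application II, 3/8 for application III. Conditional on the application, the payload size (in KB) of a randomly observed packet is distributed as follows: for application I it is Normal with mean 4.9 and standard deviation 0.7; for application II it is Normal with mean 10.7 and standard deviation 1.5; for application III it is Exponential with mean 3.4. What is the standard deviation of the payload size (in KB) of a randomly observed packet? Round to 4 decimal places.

4.0199

Per component, I: μ=4.9, E[X²]=24.5; II: μ=10.7, E[X²]=116.74; III: μ=3.4, E[X²]=23.12.
E[X] = 0.25·4.9 + 0.375·10.7 + 0.375·3.4 = 6.5125.
E[X²] = 0.25·24.5 + 0.375·116.74 + 0.375·23.12 = 58.5725.
Var(X) = E[X²] − (E[X])² = 58.5725 − 42.4127 = 16.1598.
SD(X) = √16.1598 = 4.01993.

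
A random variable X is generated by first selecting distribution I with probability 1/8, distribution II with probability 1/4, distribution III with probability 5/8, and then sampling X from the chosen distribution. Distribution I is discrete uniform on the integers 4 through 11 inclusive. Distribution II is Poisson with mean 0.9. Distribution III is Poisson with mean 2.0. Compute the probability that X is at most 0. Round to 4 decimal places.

0.1862

Conditional on each component, P(X ≤ 0): I: 0; II: 0.40657; III: 0.135335.
By total probability, P(X ≤ 0) = 0.125·0 + 0.25·0.40657 + 0.625·0.135335 = 0.186227.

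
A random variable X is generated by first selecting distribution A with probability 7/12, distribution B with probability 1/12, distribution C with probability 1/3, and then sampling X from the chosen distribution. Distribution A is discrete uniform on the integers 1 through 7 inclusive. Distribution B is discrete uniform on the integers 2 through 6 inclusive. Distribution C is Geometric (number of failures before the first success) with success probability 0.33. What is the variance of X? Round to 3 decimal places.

5.413

Per component, A: μ=4, E[X²]=20; B: μ=4, E[X²]=18; C: μ=2.0303, E[X²]=10.2746.
E[X] = 0.583333·4 + 0.0833333·4 + 0.333333·2.0303 = 3.34343.
E[X²] = 0.583333·20 + 0.0833333·18 + 0.333333·10.2746 = 16.5915.
Var(X) = E[X²] − (E[X])² = 16.5915 − 11.1786 = 5.41297.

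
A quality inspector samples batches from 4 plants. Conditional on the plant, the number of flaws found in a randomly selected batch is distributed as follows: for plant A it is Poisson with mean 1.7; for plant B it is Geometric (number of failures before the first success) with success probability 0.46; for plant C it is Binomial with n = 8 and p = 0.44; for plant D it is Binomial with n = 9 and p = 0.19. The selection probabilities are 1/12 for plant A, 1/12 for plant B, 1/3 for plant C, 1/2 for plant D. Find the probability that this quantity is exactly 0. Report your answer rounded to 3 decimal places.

0.132

Conditional on each plant, P(X = 0): A: 0.182684; B: 0.46; C: 0.00967173; D: 0.150095.
By total probability, P(X = 0) = 0.0833333·0.182684 + 0.0833333·0.46 + 0.333333·0.00967173 + 0.5·0.150095 = 0.131828.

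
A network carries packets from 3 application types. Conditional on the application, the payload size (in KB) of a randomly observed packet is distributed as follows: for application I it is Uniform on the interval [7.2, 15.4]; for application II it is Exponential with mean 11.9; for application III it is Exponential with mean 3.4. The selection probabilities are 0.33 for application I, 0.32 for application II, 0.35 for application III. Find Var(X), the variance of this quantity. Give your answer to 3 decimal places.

66.549

Per component, I: μ=11.3, E[X²]=133.293; II: μ=11.9, E[X²]=283.22; III: μ=3.4, E[X²]=23.12.
E[X] = 0.33·11.3 + 0.32·11.9 + 0.35·3.4 = 8.727.
E[X²] = 0.33·133.293 + 0.32·283.22 + 0.35·23.12 = 142.709.
Var(X) = E[X²] − (E[X])² = 142.709 − 76.1605 = 66.5487.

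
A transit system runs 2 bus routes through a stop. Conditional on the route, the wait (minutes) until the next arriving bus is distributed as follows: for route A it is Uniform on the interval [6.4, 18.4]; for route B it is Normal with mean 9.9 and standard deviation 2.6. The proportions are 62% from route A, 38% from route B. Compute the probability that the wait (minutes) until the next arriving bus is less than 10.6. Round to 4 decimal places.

0.4473

Conditional on each route, P(X < 10.6): A: 0.35; B: 0.606124.
By total probability, P(X < 10.6) = 0.62·0.35 + 0.38·0.606124 = 0.447327.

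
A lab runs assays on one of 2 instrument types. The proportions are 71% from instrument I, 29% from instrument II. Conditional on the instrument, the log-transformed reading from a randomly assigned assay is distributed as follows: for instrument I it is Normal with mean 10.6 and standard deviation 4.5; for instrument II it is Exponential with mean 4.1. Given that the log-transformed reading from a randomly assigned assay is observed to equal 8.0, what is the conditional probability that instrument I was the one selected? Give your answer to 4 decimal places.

0.8413

Likelihoods f(8.0 | ·): I: 0.0750253; II: 0.0346587.
Posterior ∝ prior × likelihood. Numerator for I: 0.71·0.0750253 = 0.053268.
Normalizing constant: 0.71·0.0750253 + 0.29·0.0346587 = 0.063319.
P(I | observation) = 0.053268 / 0.063319 = 0.841264.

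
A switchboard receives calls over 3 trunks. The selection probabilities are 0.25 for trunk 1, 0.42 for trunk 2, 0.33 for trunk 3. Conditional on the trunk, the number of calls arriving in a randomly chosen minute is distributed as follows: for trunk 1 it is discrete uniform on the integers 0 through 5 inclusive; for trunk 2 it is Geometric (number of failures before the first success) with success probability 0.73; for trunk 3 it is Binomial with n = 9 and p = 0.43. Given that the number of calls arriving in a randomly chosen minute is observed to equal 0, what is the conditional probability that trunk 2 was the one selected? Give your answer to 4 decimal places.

Likelihoods P(X=0 | ·): 1: 0.166667; 2: 0.73; 3: 0.00635146.
Posterior ∝ prior × likelihood. Numerator for 2: 0.42·0.73 = 0.3066.
Normalizing constant: 0.25·0.166667 + 0.42·0.73 + 0.33·0.00635146 = 0.350363.
P(2 | observation) = 0.3066 / 0.350363 = 0.875093.

0.8751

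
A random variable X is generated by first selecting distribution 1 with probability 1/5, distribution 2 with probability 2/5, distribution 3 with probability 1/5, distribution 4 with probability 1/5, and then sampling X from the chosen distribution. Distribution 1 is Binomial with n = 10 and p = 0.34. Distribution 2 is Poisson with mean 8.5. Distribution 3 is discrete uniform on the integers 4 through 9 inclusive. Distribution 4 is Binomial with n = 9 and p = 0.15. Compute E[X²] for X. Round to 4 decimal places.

44.6881

For each component E[X²] = Var + (mean)², giving 1: 13.804; 2: 80.75; 3: 45.1667; 4: 2.97.
Overall E[X²] = 0.2·13.804 + 0.4·80.75 + 0.2·45.1667 + 0.2·2.97 = 44.6881.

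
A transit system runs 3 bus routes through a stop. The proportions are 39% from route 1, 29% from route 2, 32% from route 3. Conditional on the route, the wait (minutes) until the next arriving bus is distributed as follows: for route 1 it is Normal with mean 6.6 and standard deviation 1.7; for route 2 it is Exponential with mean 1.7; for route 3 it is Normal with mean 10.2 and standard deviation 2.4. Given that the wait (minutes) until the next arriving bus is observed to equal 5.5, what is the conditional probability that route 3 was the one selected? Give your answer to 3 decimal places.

Likelihoods f(5.5 | ·): 1: 0.190346; 2: 0.0231463; 3: 0.02443.
Posterior ∝ prior × likelihood. Numerator for 3: 0.32·0.02443 = 0.00781761.
Normalizing constant: 0.39·0.190346 + 0.29·0.0231463 + 0.32·0.02443 = 0.0887651.
P(3 | observation) = 0.00781761 / 0.0887651 = 0.0880707.

0.088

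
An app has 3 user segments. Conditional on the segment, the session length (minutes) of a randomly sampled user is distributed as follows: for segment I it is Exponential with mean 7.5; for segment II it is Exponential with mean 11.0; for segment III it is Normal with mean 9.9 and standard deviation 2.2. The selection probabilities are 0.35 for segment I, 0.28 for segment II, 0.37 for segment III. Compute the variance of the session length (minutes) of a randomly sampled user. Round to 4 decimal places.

57.4301

Per component, I: μ=7.5, E[X²]=112.5; II: μ=11, E[X²]=242; III: μ=9.9, E[X²]=102.85.
E[X] = 0.35·7.5 + 0.28·11 + 0.37·9.9 = 9.368.
E[X²] = 0.35·112.5 + 0.28·242 + 0.37·102.85 = 145.19.
Var(X) = E[X²] − (E[X])² = 145.19 − 87.7594 = 57.4301.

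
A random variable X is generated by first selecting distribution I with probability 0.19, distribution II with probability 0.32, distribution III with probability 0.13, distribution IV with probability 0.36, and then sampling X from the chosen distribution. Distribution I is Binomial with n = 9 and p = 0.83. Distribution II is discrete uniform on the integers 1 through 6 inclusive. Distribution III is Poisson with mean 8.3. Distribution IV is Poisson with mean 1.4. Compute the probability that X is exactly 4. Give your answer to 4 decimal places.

Conditional on each component, P(X = 4): I: 0.00849039; II: 0.166667; III: 0.0491425; IV: 0.039472.
By total probability, P(X = 4) = 0.19·0.00849039 + 0.32·0.166667 + 0.13·0.0491425 + 0.36·0.039472 = 0.0755449.

0.0755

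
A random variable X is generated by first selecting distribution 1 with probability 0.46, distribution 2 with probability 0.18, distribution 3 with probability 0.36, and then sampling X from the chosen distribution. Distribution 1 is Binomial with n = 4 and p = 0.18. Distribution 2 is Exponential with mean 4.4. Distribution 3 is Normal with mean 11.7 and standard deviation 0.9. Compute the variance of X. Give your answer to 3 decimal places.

28.587

Per component, 1: μ=0.72, E[X²]=1.1088; 2: μ=4.4, E[X²]=38.72; 3: μ=11.7, E[X²]=137.7.
E[X] = 0.46·0.72 + 0.18·4.4 + 0.36·11.7 = 5.3352.
E[X²] = 0.46·1.1088 + 0.18·38.72 + 0.36·137.7 = 57.0516.
Var(X) = E[X²] − (E[X])² = 57.0516 − 28.4644 = 28.5873.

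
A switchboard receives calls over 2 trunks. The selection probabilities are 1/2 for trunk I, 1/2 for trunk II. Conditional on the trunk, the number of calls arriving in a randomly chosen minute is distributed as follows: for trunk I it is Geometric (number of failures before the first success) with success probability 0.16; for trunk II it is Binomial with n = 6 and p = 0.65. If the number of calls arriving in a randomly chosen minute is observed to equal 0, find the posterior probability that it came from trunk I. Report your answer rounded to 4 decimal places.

0.9886

Likelihoods P(X=0 | ·): I: 0.16; II: 0.00183827.
Posterior ∝ prior × likelihood. Numerator for I: 0.5·0.16 = 0.08.
Normalizing constant: 0.5·0.16 + 0.5·0.00183827 = 0.0809191.
P(I | observation) = 0.08 / 0.0809191 = 0.988641.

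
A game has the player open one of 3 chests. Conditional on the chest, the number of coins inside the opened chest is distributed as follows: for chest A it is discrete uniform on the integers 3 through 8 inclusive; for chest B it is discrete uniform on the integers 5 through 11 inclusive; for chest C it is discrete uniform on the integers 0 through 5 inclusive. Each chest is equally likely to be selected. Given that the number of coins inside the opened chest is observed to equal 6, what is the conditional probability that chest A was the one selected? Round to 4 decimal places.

0.5385

Likelihoods P(X=6 | ·): A: 0.166667; B: 0.142857; C: 0.
Posterior ∝ prior × likelihood. Numerator for A: 0.333333·0.166667 = 0.0555556.
Normalizing constant: 0.333333·0.166667 + 0.333333·0.142857 + 0.333333·0 = 0.103175.
P(A | observation) = 0.0555556 / 0.103175 = 0.538462.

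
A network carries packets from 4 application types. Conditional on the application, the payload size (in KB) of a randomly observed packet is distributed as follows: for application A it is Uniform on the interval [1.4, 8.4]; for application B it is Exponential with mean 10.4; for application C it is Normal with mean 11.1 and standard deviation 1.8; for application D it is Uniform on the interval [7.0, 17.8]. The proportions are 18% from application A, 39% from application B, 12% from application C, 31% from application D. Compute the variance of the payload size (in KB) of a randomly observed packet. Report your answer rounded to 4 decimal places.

52.9814

Per component, A: μ=4.9, E[X²]=28.0933; B: μ=10.4, E[X²]=216.32; C: μ=11.1, E[X²]=126.45; D: μ=12.4, E[X²]=163.48.
E[X] = 0.18·4.9 + 0.39·10.4 + 0.12·11.1 + 0.31·12.4 = 10.114.
E[X²] = 0.18·28.0933 + 0.39·216.32 + 0.12·126.45 + 0.31·163.48 = 155.274.
Var(X) = E[X²] − (E[X])² = 155.274 − 102.293 = 52.9814.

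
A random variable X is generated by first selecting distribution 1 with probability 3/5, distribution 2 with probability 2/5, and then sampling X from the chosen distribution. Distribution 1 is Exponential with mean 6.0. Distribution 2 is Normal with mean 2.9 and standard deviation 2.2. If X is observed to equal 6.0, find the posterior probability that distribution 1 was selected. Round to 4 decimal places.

0.5778

Likelihoods f(6.0 | ·): 1: 0.0613132; 2: 0.0671945.
Posterior ∝ prior × likelihood. Numerator for 1: 0.6·0.0613132 = 0.0367879.
Normalizing constant: 0.6·0.0613132 + 0.4·0.0671945 = 0.0636657.
P(1 | observation) = 0.0367879 / 0.0636657 = 0.57783.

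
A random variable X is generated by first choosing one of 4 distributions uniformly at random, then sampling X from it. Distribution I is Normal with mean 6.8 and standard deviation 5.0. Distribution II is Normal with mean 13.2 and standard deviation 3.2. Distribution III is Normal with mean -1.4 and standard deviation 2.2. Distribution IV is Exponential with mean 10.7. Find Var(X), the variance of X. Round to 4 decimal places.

Per component, I: μ=6.8, E[X²]=71.24; II: μ=13.2, E[X²]=184.48; III: μ=-1.4, E[X²]=6.8; IV: μ=10.7, E[X²]=228.98.
E[X] = 0.25·6.8 + 0.25·13.2 + 0.25·-1.4 + 0.25·10.7 = 7.325.
E[X²] = 0.25·71.24 + 0.25·184.48 + 0.25·6.8 + 0.25·228.98 = 122.875.
Var(X) = E[X²] − (E[X])² = 122.875 − 53.6556 = 69.2194.

69.2194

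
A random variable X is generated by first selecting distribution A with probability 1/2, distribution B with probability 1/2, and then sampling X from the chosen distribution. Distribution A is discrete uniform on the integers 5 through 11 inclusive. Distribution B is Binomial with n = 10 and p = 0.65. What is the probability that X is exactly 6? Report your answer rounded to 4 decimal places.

0.1903

Conditional on each component, P(X = 6): A: 0.142857; B: 0.237668.
By total probability, P(X = 6) = 0.5·0.142857 + 0.5·0.237668 = 0.190263.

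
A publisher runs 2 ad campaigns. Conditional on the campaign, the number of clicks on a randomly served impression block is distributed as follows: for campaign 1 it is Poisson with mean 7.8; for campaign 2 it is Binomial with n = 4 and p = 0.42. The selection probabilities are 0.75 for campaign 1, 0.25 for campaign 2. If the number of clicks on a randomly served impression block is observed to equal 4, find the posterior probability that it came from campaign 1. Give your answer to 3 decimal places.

0.859

Likelihoods P(X=4 | ·): 1: 0.0631932; 2: 0.031117.
Posterior ∝ prior × likelihood. Numerator for 1: 0.75·0.0631932 = 0.0473949.
Normalizing constant: 0.75·0.0631932 + 0.25·0.031117 = 0.0551741.
P(1 | observation) = 0.0473949 / 0.0551741 = 0.859006.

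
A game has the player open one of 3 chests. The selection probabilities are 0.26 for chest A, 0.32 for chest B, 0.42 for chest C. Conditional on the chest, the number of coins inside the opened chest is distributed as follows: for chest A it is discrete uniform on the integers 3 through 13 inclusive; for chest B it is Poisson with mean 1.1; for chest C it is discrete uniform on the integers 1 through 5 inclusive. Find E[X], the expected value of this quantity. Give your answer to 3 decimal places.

3.692

Component means — A: 8; B: 1.1; C: 3.
E[X] = 0.26·8 + 0.32·1.1 + 0.42·3 = 3.692.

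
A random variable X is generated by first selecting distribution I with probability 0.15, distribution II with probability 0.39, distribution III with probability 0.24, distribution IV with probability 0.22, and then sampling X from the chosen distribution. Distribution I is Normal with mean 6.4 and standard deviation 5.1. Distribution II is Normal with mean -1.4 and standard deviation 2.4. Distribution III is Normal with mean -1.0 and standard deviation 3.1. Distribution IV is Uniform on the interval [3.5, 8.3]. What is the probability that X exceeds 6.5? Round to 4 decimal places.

0.1584

Conditional on each component, P(X > 6.5): I: 0.492178; II: 0.000497978; III: 0.00777403; IV: 0.375.
By total probability, P(X > 6.5) = 0.15·0.492178 + 0.39·0.000497978 + 0.24·0.00777403 + 0.22·0.375 = 0.158387.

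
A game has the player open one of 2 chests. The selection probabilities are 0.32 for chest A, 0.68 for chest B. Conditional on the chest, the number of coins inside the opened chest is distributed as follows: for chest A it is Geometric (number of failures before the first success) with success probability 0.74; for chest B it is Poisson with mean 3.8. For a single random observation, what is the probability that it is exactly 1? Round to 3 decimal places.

0.119

Conditional on each chest, P(X = 1): A: 0.1924; B: 0.0850089.
By total probability, P(X = 1) = 0.32·0.1924 + 0.68·0.0850089 = 0.119374.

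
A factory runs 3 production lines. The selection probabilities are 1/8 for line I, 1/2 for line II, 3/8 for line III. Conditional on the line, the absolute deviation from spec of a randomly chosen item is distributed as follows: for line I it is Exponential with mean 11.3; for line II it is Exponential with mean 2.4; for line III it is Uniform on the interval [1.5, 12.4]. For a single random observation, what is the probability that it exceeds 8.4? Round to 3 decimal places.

Conditional on each line, P(X > 8.4): I: 0.475512; II: 0.0301974; III: 0.366972.
By total probability, P(X > 8.4) = 0.125·0.475512 + 0.5·0.0301974 + 0.375·0.366972 = 0.212152.

0.212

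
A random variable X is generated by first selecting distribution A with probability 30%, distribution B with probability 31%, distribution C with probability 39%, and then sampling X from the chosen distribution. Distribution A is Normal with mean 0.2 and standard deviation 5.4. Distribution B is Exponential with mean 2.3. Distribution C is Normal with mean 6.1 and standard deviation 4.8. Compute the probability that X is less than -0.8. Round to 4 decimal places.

0.1573

Conditional on each component, P(X < -0.8): A: 0.426542; B: 0; C: 0.075288.
By total probability, P(X < -0.8) = 0.3·0.426542 + 0.31·0 + 0.39·0.075288 = 0.157325.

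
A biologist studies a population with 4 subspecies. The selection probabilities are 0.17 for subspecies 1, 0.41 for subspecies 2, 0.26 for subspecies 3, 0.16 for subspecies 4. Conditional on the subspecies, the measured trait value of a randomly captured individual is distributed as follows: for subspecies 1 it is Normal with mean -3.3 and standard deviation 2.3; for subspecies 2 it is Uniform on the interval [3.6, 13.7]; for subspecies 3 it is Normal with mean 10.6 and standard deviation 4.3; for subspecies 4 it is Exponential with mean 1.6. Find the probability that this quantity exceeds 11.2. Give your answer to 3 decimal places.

Conditional on each subspecies, P(X > 11.2): 1: 1.44705e-10; 2: 0.247525; 3: 0.444514; 4: 0.000911882.
By total probability, P(X > 11.2) = 0.17·1.44705e-10 + 0.41·0.247525 + 0.26·0.444514 + 0.16·0.000911882 = 0.217205.

0.217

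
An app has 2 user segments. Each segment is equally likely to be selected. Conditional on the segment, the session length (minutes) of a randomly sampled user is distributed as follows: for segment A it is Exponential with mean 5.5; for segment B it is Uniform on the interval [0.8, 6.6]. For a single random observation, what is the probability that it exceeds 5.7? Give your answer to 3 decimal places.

Conditional on each segment, P(X > 5.7): A: 0.354742; B: 0.155172.
By total probability, P(X > 5.7) = 0.5·0.354742 + 0.5·0.155172 = 0.254957.

0.255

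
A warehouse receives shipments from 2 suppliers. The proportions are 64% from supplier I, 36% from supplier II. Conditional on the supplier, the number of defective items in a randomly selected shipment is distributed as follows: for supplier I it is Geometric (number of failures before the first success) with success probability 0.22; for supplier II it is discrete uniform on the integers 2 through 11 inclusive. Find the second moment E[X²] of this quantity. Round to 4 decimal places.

For each component E[X²] = Var + (mean)², giving I: 28.686; II: 50.5.
Overall E[X²] = 0.64·28.686 + 0.36·50.5 = 36.539.

36.5390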